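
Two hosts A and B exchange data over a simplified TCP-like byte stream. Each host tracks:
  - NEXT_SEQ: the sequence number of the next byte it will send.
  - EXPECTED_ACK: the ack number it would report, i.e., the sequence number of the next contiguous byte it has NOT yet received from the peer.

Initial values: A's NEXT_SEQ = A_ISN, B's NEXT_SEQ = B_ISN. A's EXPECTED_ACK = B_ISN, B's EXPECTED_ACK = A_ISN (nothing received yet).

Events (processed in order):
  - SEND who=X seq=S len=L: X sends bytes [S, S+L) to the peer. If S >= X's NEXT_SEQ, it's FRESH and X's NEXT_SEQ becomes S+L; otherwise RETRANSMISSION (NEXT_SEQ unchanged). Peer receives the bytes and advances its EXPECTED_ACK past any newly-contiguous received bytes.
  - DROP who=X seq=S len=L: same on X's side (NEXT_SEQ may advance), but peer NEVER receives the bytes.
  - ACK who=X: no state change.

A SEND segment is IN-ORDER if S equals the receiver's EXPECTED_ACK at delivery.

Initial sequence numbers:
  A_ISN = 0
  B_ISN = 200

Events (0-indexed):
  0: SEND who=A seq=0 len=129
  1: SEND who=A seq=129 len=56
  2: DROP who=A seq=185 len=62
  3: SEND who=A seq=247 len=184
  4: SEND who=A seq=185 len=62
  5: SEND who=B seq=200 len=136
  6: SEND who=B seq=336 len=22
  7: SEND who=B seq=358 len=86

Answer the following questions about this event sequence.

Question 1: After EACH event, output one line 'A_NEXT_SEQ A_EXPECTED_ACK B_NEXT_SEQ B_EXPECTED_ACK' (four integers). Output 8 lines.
129 200 200 129
185 200 200 185
247 200 200 185
431 200 200 185
431 200 200 431
431 336 336 431
431 358 358 431
431 444 444 431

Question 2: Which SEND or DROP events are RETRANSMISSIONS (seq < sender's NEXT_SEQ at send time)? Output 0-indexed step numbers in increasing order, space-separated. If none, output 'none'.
Step 0: SEND seq=0 -> fresh
Step 1: SEND seq=129 -> fresh
Step 2: DROP seq=185 -> fresh
Step 3: SEND seq=247 -> fresh
Step 4: SEND seq=185 -> retransmit
Step 5: SEND seq=200 -> fresh
Step 6: SEND seq=336 -> fresh
Step 7: SEND seq=358 -> fresh

Answer: 4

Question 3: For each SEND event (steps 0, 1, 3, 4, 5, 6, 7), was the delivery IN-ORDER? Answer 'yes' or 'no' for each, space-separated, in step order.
Answer: yes yes no yes yes yes yes

Derivation:
Step 0: SEND seq=0 -> in-order
Step 1: SEND seq=129 -> in-order
Step 3: SEND seq=247 -> out-of-order
Step 4: SEND seq=185 -> in-order
Step 5: SEND seq=200 -> in-order
Step 6: SEND seq=336 -> in-order
Step 7: SEND seq=358 -> in-order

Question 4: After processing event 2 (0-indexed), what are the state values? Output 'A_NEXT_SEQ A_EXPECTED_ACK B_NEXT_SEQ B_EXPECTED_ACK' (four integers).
After event 0: A_seq=129 A_ack=200 B_seq=200 B_ack=129
After event 1: A_seq=185 A_ack=200 B_seq=200 B_ack=185
After event 2: A_seq=247 A_ack=200 B_seq=200 B_ack=185

247 200 200 185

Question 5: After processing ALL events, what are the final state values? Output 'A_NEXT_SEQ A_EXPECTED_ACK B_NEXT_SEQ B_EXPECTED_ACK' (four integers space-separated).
Answer: 431 444 444 431

Derivation:
After event 0: A_seq=129 A_ack=200 B_seq=200 B_ack=129
After event 1: A_seq=185 A_ack=200 B_seq=200 B_ack=185
After event 2: A_seq=247 A_ack=200 B_seq=200 B_ack=185
After event 3: A_seq=431 A_ack=200 B_seq=200 B_ack=185
After event 4: A_seq=431 A_ack=200 B_seq=200 B_ack=431
After event 5: A_seq=431 A_ack=336 B_seq=336 B_ack=431
After event 6: A_seq=431 A_ack=358 B_seq=358 B_ack=431
After event 7: A_seq=431 A_ack=444 B_seq=444 B_ack=431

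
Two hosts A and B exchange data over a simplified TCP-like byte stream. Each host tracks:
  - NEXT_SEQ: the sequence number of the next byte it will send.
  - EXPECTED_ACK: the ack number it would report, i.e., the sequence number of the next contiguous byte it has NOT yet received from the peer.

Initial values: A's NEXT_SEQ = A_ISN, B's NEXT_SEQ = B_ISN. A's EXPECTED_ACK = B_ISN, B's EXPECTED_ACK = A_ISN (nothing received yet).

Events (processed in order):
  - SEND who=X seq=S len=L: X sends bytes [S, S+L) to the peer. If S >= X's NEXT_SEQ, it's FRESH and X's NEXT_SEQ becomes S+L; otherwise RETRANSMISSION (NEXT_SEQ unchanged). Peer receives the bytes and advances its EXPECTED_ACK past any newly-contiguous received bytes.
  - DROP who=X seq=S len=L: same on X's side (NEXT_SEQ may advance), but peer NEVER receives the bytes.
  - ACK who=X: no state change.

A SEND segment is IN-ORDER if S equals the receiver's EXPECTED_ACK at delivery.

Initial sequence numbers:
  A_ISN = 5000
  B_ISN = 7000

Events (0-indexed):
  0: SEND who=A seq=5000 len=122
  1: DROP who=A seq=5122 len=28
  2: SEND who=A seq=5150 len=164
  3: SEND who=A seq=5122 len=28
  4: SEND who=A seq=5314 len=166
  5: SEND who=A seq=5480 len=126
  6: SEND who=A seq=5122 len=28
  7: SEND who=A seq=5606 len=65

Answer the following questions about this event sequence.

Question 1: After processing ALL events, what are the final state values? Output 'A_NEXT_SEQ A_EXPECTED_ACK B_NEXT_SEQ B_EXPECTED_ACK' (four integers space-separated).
Answer: 5671 7000 7000 5671

Derivation:
After event 0: A_seq=5122 A_ack=7000 B_seq=7000 B_ack=5122
After event 1: A_seq=5150 A_ack=7000 B_seq=7000 B_ack=5122
After event 2: A_seq=5314 A_ack=7000 B_seq=7000 B_ack=5122
After event 3: A_seq=5314 A_ack=7000 B_seq=7000 B_ack=5314
After event 4: A_seq=5480 A_ack=7000 B_seq=7000 B_ack=5480
After event 5: A_seq=5606 A_ack=7000 B_seq=7000 B_ack=5606
After event 6: A_seq=5606 A_ack=7000 B_seq=7000 B_ack=5606
After event 7: A_seq=5671 A_ack=7000 B_seq=7000 B_ack=5671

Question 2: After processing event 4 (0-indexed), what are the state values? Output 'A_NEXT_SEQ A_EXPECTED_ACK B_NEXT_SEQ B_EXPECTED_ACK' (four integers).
After event 0: A_seq=5122 A_ack=7000 B_seq=7000 B_ack=5122
After event 1: A_seq=5150 A_ack=7000 B_seq=7000 B_ack=5122
After event 2: A_seq=5314 A_ack=7000 B_seq=7000 B_ack=5122
After event 3: A_seq=5314 A_ack=7000 B_seq=7000 B_ack=5314
After event 4: A_seq=5480 A_ack=7000 B_seq=7000 B_ack=5480

5480 7000 7000 5480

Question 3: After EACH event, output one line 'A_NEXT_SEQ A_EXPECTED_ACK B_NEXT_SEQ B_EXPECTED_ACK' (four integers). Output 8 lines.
5122 7000 7000 5122
5150 7000 7000 5122
5314 7000 7000 5122
5314 7000 7000 5314
5480 7000 7000 5480
5606 7000 7000 5606
5606 7000 7000 5606
5671 7000 7000 5671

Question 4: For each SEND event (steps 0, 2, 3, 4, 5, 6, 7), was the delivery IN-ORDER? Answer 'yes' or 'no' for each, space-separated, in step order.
Step 0: SEND seq=5000 -> in-order
Step 2: SEND seq=5150 -> out-of-order
Step 3: SEND seq=5122 -> in-order
Step 4: SEND seq=5314 -> in-order
Step 5: SEND seq=5480 -> in-order
Step 6: SEND seq=5122 -> out-of-order
Step 7: SEND seq=5606 -> in-order

Answer: yes no yes yes yes no yes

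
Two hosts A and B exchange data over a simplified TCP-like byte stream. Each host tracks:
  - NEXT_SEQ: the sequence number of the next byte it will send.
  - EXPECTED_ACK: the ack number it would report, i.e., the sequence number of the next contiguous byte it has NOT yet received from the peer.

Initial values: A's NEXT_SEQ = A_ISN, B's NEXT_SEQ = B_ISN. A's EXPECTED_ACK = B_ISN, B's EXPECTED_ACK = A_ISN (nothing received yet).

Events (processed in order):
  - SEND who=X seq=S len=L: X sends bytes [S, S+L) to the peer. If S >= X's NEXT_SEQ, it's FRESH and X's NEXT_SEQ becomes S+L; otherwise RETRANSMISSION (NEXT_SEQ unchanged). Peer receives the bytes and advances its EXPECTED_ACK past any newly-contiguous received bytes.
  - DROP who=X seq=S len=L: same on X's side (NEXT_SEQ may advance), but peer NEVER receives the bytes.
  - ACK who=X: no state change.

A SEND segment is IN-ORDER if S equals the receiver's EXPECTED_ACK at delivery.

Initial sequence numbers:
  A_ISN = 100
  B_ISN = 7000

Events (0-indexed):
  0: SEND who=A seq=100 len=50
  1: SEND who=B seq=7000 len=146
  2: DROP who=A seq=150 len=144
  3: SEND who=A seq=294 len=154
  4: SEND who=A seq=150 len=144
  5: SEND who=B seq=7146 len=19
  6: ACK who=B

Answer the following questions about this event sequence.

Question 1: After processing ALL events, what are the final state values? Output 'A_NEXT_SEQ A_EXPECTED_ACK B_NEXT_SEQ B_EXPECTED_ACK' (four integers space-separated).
Answer: 448 7165 7165 448

Derivation:
After event 0: A_seq=150 A_ack=7000 B_seq=7000 B_ack=150
After event 1: A_seq=150 A_ack=7146 B_seq=7146 B_ack=150
After event 2: A_seq=294 A_ack=7146 B_seq=7146 B_ack=150
After event 3: A_seq=448 A_ack=7146 B_seq=7146 B_ack=150
After event 4: A_seq=448 A_ack=7146 B_seq=7146 B_ack=448
After event 5: A_seq=448 A_ack=7165 B_seq=7165 B_ack=448
After event 6: A_seq=448 A_ack=7165 B_seq=7165 B_ack=448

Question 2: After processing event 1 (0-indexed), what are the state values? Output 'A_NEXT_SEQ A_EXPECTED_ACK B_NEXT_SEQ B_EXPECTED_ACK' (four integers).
After event 0: A_seq=150 A_ack=7000 B_seq=7000 B_ack=150
After event 1: A_seq=150 A_ack=7146 B_seq=7146 B_ack=150

150 7146 7146 150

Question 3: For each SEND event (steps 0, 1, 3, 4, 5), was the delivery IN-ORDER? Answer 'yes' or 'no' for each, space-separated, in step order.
Answer: yes yes no yes yes

Derivation:
Step 0: SEND seq=100 -> in-order
Step 1: SEND seq=7000 -> in-order
Step 3: SEND seq=294 -> out-of-order
Step 4: SEND seq=150 -> in-order
Step 5: SEND seq=7146 -> in-order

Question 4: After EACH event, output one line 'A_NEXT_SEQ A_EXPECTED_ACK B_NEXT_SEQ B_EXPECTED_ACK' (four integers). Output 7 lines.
150 7000 7000 150
150 7146 7146 150
294 7146 7146 150
448 7146 7146 150
448 7146 7146 448
448 7165 7165 448
448 7165 7165 448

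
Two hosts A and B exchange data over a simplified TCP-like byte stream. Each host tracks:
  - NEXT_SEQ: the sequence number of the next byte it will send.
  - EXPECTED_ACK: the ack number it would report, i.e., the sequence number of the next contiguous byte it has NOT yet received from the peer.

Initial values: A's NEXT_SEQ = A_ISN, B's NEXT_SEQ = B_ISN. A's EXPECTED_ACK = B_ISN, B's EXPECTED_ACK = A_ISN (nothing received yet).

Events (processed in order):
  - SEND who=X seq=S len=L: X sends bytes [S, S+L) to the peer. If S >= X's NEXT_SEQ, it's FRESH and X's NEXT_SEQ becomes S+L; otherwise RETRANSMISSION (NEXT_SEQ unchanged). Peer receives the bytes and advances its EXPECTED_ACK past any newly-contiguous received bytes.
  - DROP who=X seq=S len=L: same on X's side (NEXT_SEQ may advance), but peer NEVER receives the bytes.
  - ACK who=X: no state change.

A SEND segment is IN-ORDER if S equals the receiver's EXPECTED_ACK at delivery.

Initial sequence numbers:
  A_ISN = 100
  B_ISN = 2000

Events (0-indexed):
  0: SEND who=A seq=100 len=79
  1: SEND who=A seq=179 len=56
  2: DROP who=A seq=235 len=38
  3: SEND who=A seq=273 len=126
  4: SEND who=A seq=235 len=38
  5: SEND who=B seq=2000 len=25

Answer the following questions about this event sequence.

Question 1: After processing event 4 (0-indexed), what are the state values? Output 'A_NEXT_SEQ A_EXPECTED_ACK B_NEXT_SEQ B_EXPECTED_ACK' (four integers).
After event 0: A_seq=179 A_ack=2000 B_seq=2000 B_ack=179
After event 1: A_seq=235 A_ack=2000 B_seq=2000 B_ack=235
After event 2: A_seq=273 A_ack=2000 B_seq=2000 B_ack=235
After event 3: A_seq=399 A_ack=2000 B_seq=2000 B_ack=235
After event 4: A_seq=399 A_ack=2000 B_seq=2000 B_ack=399

399 2000 2000 399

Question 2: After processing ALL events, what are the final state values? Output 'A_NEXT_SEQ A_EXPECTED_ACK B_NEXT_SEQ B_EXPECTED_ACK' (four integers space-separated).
After event 0: A_seq=179 A_ack=2000 B_seq=2000 B_ack=179
After event 1: A_seq=235 A_ack=2000 B_seq=2000 B_ack=235
After event 2: A_seq=273 A_ack=2000 B_seq=2000 B_ack=235
After event 3: A_seq=399 A_ack=2000 B_seq=2000 B_ack=235
After event 4: A_seq=399 A_ack=2000 B_seq=2000 B_ack=399
After event 5: A_seq=399 A_ack=2025 B_seq=2025 B_ack=399

Answer: 399 2025 2025 399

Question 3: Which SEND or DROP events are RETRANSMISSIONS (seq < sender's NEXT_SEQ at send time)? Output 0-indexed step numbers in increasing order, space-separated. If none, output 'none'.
Step 0: SEND seq=100 -> fresh
Step 1: SEND seq=179 -> fresh
Step 2: DROP seq=235 -> fresh
Step 3: SEND seq=273 -> fresh
Step 4: SEND seq=235 -> retransmit
Step 5: SEND seq=2000 -> fresh

Answer: 4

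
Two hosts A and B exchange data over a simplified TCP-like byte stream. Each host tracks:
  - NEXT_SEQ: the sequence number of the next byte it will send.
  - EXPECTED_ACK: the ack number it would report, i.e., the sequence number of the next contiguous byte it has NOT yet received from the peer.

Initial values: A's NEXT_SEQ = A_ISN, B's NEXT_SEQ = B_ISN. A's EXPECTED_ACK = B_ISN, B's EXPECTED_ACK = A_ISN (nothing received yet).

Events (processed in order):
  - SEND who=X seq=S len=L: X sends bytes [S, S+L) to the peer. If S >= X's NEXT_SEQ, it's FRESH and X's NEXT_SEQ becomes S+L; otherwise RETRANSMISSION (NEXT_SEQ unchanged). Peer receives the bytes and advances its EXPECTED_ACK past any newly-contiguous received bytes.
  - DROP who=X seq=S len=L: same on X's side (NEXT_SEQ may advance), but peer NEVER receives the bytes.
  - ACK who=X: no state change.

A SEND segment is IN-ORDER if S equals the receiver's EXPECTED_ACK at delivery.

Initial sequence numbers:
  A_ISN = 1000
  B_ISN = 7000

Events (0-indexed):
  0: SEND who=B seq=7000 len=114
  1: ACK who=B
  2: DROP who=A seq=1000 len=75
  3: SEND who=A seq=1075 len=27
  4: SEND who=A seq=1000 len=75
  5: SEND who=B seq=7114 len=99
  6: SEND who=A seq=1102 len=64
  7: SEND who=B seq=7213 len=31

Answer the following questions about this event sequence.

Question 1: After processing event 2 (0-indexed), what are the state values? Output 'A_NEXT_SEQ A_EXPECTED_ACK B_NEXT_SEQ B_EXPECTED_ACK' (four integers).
After event 0: A_seq=1000 A_ack=7114 B_seq=7114 B_ack=1000
After event 1: A_seq=1000 A_ack=7114 B_seq=7114 B_ack=1000
After event 2: A_seq=1075 A_ack=7114 B_seq=7114 B_ack=1000

1075 7114 7114 1000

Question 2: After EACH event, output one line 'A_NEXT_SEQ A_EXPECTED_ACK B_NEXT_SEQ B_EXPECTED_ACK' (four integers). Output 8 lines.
1000 7114 7114 1000
1000 7114 7114 1000
1075 7114 7114 1000
1102 7114 7114 1000
1102 7114 7114 1102
1102 7213 7213 1102
1166 7213 7213 1166
1166 7244 7244 1166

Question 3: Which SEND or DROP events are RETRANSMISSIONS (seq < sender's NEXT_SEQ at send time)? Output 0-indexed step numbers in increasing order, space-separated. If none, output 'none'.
Step 0: SEND seq=7000 -> fresh
Step 2: DROP seq=1000 -> fresh
Step 3: SEND seq=1075 -> fresh
Step 4: SEND seq=1000 -> retransmit
Step 5: SEND seq=7114 -> fresh
Step 6: SEND seq=1102 -> fresh
Step 7: SEND seq=7213 -> fresh

Answer: 4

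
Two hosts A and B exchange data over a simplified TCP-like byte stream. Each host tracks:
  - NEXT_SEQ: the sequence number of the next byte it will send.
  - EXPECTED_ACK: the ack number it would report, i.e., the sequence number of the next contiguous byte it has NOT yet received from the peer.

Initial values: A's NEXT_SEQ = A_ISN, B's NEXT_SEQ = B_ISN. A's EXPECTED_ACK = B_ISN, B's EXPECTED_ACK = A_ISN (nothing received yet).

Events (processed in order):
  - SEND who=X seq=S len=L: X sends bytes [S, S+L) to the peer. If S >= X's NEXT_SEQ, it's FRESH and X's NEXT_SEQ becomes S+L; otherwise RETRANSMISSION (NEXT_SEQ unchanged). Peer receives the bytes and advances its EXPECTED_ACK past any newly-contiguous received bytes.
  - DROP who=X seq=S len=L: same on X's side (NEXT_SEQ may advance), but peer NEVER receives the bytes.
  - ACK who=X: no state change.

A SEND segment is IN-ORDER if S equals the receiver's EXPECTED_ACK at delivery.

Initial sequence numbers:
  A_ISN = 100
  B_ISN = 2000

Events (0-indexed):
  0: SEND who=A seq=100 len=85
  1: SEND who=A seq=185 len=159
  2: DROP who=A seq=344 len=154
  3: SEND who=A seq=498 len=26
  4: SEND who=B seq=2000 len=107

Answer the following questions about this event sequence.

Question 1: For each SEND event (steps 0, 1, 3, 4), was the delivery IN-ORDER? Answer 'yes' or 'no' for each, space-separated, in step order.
Answer: yes yes no yes

Derivation:
Step 0: SEND seq=100 -> in-order
Step 1: SEND seq=185 -> in-order
Step 3: SEND seq=498 -> out-of-order
Step 4: SEND seq=2000 -> in-order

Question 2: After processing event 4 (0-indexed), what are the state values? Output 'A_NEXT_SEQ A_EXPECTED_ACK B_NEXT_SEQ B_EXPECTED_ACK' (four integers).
After event 0: A_seq=185 A_ack=2000 B_seq=2000 B_ack=185
After event 1: A_seq=344 A_ack=2000 B_seq=2000 B_ack=344
After event 2: A_seq=498 A_ack=2000 B_seq=2000 B_ack=344
After event 3: A_seq=524 A_ack=2000 B_seq=2000 B_ack=344
After event 4: A_seq=524 A_ack=2107 B_seq=2107 B_ack=344

524 2107 2107 344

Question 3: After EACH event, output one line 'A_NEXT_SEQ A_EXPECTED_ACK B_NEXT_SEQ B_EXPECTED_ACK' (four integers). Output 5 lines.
185 2000 2000 185
344 2000 2000 344
498 2000 2000 344
524 2000 2000 344
524 2107 2107 344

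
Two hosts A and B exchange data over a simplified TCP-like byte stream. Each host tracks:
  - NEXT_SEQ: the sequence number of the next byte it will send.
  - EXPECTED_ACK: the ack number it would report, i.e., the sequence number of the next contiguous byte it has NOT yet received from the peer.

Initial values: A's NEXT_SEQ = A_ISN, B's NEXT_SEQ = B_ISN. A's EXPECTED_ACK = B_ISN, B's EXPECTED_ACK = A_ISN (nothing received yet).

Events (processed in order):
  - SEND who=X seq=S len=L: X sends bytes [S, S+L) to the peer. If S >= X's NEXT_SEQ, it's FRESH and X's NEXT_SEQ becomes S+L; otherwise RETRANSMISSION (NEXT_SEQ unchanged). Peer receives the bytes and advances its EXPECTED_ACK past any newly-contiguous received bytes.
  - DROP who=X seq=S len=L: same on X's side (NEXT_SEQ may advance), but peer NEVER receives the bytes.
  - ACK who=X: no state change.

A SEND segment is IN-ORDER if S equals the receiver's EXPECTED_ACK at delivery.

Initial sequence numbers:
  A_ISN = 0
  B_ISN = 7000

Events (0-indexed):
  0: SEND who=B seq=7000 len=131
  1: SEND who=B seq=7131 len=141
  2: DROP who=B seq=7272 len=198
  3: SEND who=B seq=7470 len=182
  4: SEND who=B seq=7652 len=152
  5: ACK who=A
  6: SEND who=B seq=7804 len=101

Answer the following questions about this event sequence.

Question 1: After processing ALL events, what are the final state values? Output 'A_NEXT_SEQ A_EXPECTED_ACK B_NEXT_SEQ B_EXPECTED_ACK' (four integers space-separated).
After event 0: A_seq=0 A_ack=7131 B_seq=7131 B_ack=0
After event 1: A_seq=0 A_ack=7272 B_seq=7272 B_ack=0
After event 2: A_seq=0 A_ack=7272 B_seq=7470 B_ack=0
After event 3: A_seq=0 A_ack=7272 B_seq=7652 B_ack=0
After event 4: A_seq=0 A_ack=7272 B_seq=7804 B_ack=0
After event 5: A_seq=0 A_ack=7272 B_seq=7804 B_ack=0
After event 6: A_seq=0 A_ack=7272 B_seq=7905 B_ack=0

Answer: 0 7272 7905 0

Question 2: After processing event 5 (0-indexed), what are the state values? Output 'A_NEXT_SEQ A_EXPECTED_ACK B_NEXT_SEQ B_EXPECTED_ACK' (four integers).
After event 0: A_seq=0 A_ack=7131 B_seq=7131 B_ack=0
After event 1: A_seq=0 A_ack=7272 B_seq=7272 B_ack=0
After event 2: A_seq=0 A_ack=7272 B_seq=7470 B_ack=0
After event 3: A_seq=0 A_ack=7272 B_seq=7652 B_ack=0
After event 4: A_seq=0 A_ack=7272 B_seq=7804 B_ack=0
After event 5: A_seq=0 A_ack=7272 B_seq=7804 B_ack=0

0 7272 7804 0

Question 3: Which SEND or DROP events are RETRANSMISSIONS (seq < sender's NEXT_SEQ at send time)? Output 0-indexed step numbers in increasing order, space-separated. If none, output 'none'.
Step 0: SEND seq=7000 -> fresh
Step 1: SEND seq=7131 -> fresh
Step 2: DROP seq=7272 -> fresh
Step 3: SEND seq=7470 -> fresh
Step 4: SEND seq=7652 -> fresh
Step 6: SEND seq=7804 -> fresh

Answer: none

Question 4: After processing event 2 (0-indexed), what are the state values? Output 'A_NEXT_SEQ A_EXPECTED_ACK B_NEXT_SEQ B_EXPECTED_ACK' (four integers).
After event 0: A_seq=0 A_ack=7131 B_seq=7131 B_ack=0
After event 1: A_seq=0 A_ack=7272 B_seq=7272 B_ack=0
After event 2: A_seq=0 A_ack=7272 B_seq=7470 B_ack=0

0 7272 7470 0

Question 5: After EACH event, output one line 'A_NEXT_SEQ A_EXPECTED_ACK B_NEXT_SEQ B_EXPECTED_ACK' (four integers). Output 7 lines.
0 7131 7131 0
0 7272 7272 0
0 7272 7470 0
0 7272 7652 0
0 7272 7804 0
0 7272 7804 0
0 7272 7905 0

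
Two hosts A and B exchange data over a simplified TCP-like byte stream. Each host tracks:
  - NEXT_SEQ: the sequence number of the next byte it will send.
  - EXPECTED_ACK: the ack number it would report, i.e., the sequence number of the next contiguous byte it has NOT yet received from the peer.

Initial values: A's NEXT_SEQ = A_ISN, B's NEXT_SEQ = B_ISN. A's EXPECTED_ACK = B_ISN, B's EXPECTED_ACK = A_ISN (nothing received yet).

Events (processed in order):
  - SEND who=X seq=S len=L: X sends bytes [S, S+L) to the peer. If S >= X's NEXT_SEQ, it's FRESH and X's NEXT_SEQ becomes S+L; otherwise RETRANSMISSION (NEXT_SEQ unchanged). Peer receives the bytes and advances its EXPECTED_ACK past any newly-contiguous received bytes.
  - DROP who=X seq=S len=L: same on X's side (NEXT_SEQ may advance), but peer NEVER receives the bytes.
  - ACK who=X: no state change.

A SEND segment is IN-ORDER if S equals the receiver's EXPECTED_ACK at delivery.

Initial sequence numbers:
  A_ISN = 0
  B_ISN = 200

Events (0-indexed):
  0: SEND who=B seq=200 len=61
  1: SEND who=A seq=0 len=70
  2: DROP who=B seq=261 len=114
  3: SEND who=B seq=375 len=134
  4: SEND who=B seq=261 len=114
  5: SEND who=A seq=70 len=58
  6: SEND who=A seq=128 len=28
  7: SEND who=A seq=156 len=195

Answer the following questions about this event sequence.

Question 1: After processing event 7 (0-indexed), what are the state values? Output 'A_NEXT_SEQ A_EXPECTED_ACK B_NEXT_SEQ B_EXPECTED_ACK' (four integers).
After event 0: A_seq=0 A_ack=261 B_seq=261 B_ack=0
After event 1: A_seq=70 A_ack=261 B_seq=261 B_ack=70
After event 2: A_seq=70 A_ack=261 B_seq=375 B_ack=70
After event 3: A_seq=70 A_ack=261 B_seq=509 B_ack=70
After event 4: A_seq=70 A_ack=509 B_seq=509 B_ack=70
After event 5: A_seq=128 A_ack=509 B_seq=509 B_ack=128
After event 6: A_seq=156 A_ack=509 B_seq=509 B_ack=156
After event 7: A_seq=351 A_ack=509 B_seq=509 B_ack=351

351 509 509 351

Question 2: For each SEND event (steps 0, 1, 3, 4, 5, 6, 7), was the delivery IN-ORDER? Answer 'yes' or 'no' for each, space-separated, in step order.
Step 0: SEND seq=200 -> in-order
Step 1: SEND seq=0 -> in-order
Step 3: SEND seq=375 -> out-of-order
Step 4: SEND seq=261 -> in-order
Step 5: SEND seq=70 -> in-order
Step 6: SEND seq=128 -> in-order
Step 7: SEND seq=156 -> in-order

Answer: yes yes no yes yes yes yes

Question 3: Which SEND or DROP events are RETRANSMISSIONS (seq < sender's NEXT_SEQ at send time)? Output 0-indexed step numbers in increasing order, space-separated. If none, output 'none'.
Answer: 4

Derivation:
Step 0: SEND seq=200 -> fresh
Step 1: SEND seq=0 -> fresh
Step 2: DROP seq=261 -> fresh
Step 3: SEND seq=375 -> fresh
Step 4: SEND seq=261 -> retransmit
Step 5: SEND seq=70 -> fresh
Step 6: SEND seq=128 -> fresh
Step 7: SEND seq=156 -> fresh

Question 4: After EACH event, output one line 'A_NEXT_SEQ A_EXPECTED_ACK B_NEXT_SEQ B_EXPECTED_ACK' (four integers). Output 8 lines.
0 261 261 0
70 261 261 70
70 261 375 70
70 261 509 70
70 509 509 70
128 509 509 128
156 509 509 156
351 509 509 351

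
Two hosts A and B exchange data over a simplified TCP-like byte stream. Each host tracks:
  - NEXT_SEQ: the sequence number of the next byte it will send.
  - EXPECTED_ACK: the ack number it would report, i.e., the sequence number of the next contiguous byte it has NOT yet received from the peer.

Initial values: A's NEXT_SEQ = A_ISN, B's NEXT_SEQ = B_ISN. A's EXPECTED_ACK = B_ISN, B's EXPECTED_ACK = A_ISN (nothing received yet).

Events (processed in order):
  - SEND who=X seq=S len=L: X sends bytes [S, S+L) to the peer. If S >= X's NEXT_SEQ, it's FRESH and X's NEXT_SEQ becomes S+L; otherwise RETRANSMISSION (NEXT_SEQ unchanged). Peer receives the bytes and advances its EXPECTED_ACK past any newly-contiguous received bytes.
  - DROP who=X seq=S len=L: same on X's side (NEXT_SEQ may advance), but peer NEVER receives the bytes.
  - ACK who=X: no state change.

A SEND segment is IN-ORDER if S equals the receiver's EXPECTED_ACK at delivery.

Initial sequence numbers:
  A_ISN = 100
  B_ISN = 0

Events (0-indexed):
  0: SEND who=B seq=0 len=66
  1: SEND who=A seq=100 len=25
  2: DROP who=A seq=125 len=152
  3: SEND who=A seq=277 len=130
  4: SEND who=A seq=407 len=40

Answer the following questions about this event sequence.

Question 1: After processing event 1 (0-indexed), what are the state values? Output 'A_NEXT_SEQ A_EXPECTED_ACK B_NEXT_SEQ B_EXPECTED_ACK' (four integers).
After event 0: A_seq=100 A_ack=66 B_seq=66 B_ack=100
After event 1: A_seq=125 A_ack=66 B_seq=66 B_ack=125

125 66 66 125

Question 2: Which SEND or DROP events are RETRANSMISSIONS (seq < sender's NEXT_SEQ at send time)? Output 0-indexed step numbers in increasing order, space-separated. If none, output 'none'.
Step 0: SEND seq=0 -> fresh
Step 1: SEND seq=100 -> fresh
Step 2: DROP seq=125 -> fresh
Step 3: SEND seq=277 -> fresh
Step 4: SEND seq=407 -> fresh

Answer: none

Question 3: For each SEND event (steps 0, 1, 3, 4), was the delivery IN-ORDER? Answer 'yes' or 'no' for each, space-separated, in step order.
Step 0: SEND seq=0 -> in-order
Step 1: SEND seq=100 -> in-order
Step 3: SEND seq=277 -> out-of-order
Step 4: SEND seq=407 -> out-of-order

Answer: yes yes no no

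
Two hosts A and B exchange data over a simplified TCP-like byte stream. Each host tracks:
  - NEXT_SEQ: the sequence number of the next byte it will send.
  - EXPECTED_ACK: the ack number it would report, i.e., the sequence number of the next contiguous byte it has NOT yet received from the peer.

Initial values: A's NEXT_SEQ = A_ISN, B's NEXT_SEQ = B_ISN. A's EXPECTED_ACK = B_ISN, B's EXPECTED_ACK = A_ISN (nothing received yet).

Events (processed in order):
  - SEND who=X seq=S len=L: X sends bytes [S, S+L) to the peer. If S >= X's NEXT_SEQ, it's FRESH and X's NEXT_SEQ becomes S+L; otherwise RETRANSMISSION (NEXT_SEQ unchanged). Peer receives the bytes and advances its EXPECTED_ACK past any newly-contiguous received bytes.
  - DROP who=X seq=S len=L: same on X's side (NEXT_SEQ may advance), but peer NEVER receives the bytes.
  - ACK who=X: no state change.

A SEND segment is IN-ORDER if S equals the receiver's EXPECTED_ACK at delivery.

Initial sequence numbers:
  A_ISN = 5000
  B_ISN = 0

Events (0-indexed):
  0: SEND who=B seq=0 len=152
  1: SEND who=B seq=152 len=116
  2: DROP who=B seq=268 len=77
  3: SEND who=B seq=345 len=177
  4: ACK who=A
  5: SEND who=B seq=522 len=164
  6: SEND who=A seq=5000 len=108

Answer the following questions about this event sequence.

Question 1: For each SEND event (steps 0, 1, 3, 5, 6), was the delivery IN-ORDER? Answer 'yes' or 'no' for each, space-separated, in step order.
Step 0: SEND seq=0 -> in-order
Step 1: SEND seq=152 -> in-order
Step 3: SEND seq=345 -> out-of-order
Step 5: SEND seq=522 -> out-of-order
Step 6: SEND seq=5000 -> in-order

Answer: yes yes no no yes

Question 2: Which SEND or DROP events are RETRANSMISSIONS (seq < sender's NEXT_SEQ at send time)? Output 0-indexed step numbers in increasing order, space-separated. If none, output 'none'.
Answer: none

Derivation:
Step 0: SEND seq=0 -> fresh
Step 1: SEND seq=152 -> fresh
Step 2: DROP seq=268 -> fresh
Step 3: SEND seq=345 -> fresh
Step 5: SEND seq=522 -> fresh
Step 6: SEND seq=5000 -> fresh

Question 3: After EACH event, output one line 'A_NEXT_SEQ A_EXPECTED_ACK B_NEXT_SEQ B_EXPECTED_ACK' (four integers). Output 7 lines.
5000 152 152 5000
5000 268 268 5000
5000 268 345 5000
5000 268 522 5000
5000 268 522 5000
5000 268 686 5000
5108 268 686 5108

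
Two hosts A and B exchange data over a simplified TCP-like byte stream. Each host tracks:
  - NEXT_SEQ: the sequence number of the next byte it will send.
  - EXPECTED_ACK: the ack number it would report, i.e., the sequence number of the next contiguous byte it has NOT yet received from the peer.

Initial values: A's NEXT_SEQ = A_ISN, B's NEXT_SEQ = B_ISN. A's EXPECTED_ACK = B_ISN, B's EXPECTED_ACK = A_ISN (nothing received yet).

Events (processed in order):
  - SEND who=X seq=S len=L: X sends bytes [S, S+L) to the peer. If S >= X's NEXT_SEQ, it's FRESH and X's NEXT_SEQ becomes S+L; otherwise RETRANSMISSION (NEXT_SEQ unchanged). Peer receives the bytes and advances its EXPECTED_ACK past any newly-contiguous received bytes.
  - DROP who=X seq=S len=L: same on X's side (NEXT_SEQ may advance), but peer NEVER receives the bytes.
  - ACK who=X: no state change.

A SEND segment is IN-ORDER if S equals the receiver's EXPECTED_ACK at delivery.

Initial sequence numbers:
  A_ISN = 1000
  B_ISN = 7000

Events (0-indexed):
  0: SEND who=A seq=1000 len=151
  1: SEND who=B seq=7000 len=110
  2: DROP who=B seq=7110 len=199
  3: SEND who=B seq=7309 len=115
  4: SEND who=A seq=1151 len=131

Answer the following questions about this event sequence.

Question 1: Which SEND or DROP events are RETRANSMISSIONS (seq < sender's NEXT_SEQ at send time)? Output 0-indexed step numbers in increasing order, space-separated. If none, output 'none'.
Step 0: SEND seq=1000 -> fresh
Step 1: SEND seq=7000 -> fresh
Step 2: DROP seq=7110 -> fresh
Step 3: SEND seq=7309 -> fresh
Step 4: SEND seq=1151 -> fresh

Answer: none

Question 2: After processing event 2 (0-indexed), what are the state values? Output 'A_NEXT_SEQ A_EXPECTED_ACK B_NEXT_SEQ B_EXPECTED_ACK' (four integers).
After event 0: A_seq=1151 A_ack=7000 B_seq=7000 B_ack=1151
After event 1: A_seq=1151 A_ack=7110 B_seq=7110 B_ack=1151
After event 2: A_seq=1151 A_ack=7110 B_seq=7309 B_ack=1151

1151 7110 7309 1151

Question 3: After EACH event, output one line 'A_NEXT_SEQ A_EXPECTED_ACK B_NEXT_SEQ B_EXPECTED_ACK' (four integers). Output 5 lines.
1151 7000 7000 1151
1151 7110 7110 1151
1151 7110 7309 1151
1151 7110 7424 1151
1282 7110 7424 1282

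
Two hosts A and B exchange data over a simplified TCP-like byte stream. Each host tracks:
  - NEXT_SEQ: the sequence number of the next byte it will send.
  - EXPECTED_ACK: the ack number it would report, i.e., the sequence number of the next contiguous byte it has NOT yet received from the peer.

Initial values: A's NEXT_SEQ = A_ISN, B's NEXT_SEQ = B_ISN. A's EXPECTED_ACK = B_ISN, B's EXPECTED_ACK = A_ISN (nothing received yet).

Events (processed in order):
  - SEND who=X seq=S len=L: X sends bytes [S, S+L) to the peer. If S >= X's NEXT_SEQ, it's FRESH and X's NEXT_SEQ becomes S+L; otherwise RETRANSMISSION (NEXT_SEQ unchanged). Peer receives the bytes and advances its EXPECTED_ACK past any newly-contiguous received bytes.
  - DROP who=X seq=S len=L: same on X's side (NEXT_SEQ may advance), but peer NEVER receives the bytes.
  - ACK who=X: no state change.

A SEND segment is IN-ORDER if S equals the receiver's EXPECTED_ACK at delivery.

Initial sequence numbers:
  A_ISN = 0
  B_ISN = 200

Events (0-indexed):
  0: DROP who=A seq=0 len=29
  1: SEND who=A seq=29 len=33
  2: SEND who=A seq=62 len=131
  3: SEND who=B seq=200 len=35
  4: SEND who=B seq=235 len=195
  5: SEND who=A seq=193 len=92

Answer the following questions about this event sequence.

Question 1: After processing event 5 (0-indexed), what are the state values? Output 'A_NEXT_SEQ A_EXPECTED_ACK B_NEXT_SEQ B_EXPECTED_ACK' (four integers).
After event 0: A_seq=29 A_ack=200 B_seq=200 B_ack=0
After event 1: A_seq=62 A_ack=200 B_seq=200 B_ack=0
After event 2: A_seq=193 A_ack=200 B_seq=200 B_ack=0
After event 3: A_seq=193 A_ack=235 B_seq=235 B_ack=0
After event 4: A_seq=193 A_ack=430 B_seq=430 B_ack=0
After event 5: A_seq=285 A_ack=430 B_seq=430 B_ack=0

285 430 430 0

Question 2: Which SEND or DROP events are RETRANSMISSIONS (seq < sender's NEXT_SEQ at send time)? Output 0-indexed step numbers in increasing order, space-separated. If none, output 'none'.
Step 0: DROP seq=0 -> fresh
Step 1: SEND seq=29 -> fresh
Step 2: SEND seq=62 -> fresh
Step 3: SEND seq=200 -> fresh
Step 4: SEND seq=235 -> fresh
Step 5: SEND seq=193 -> fresh

Answer: none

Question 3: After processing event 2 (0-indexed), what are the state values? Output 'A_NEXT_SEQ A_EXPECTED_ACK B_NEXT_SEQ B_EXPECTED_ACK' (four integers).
After event 0: A_seq=29 A_ack=200 B_seq=200 B_ack=0
After event 1: A_seq=62 A_ack=200 B_seq=200 B_ack=0
After event 2: A_seq=193 A_ack=200 B_seq=200 B_ack=0

193 200 200 0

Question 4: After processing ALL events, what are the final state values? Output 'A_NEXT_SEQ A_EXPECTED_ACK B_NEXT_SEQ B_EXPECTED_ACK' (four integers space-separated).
After event 0: A_seq=29 A_ack=200 B_seq=200 B_ack=0
After event 1: A_seq=62 A_ack=200 B_seq=200 B_ack=0
After event 2: A_seq=193 A_ack=200 B_seq=200 B_ack=0
After event 3: A_seq=193 A_ack=235 B_seq=235 B_ack=0
After event 4: A_seq=193 A_ack=430 B_seq=430 B_ack=0
After event 5: A_seq=285 A_ack=430 B_seq=430 B_ack=0

Answer: 285 430 430 0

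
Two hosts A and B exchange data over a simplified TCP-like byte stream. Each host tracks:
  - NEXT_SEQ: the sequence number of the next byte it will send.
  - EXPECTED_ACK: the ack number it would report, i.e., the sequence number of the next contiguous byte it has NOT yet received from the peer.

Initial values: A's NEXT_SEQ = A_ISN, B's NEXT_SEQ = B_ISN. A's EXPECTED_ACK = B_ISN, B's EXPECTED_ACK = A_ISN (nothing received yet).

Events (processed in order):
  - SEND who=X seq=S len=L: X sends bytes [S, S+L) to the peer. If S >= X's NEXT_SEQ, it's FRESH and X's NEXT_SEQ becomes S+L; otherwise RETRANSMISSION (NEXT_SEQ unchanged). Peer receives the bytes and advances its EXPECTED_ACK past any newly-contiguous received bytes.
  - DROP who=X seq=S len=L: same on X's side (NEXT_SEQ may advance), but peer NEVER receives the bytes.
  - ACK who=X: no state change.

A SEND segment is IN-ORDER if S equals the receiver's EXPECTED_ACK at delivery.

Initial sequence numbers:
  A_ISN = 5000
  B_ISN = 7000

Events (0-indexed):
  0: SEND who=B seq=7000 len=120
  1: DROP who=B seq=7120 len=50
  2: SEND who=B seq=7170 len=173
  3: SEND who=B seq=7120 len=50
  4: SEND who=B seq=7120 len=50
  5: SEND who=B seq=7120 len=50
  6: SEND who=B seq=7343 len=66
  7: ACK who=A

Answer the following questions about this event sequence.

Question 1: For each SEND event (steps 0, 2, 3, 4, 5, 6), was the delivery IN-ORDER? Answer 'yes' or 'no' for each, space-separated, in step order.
Answer: yes no yes no no yes

Derivation:
Step 0: SEND seq=7000 -> in-order
Step 2: SEND seq=7170 -> out-of-order
Step 3: SEND seq=7120 -> in-order
Step 4: SEND seq=7120 -> out-of-order
Step 5: SEND seq=7120 -> out-of-order
Step 6: SEND seq=7343 -> in-order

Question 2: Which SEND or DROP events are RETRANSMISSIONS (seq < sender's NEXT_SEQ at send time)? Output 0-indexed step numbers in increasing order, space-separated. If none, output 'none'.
Answer: 3 4 5

Derivation:
Step 0: SEND seq=7000 -> fresh
Step 1: DROP seq=7120 -> fresh
Step 2: SEND seq=7170 -> fresh
Step 3: SEND seq=7120 -> retransmit
Step 4: SEND seq=7120 -> retransmit
Step 5: SEND seq=7120 -> retransmit
Step 6: SEND seq=7343 -> fresh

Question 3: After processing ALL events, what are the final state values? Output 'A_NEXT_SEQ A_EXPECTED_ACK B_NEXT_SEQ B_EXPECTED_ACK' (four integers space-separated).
After event 0: A_seq=5000 A_ack=7120 B_seq=7120 B_ack=5000
After event 1: A_seq=5000 A_ack=7120 B_seq=7170 B_ack=5000
After event 2: A_seq=5000 A_ack=7120 B_seq=7343 B_ack=5000
After event 3: A_seq=5000 A_ack=7343 B_seq=7343 B_ack=5000
After event 4: A_seq=5000 A_ack=7343 B_seq=7343 B_ack=5000
After event 5: A_seq=5000 A_ack=7343 B_seq=7343 B_ack=5000
After event 6: A_seq=5000 A_ack=7409 B_seq=7409 B_ack=5000
After event 7: A_seq=5000 A_ack=7409 B_seq=7409 B_ack=5000

Answer: 5000 7409 7409 5000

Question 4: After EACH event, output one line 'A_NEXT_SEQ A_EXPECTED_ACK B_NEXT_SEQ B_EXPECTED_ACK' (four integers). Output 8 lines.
5000 7120 7120 5000
5000 7120 7170 5000
5000 7120 7343 5000
5000 7343 7343 5000
5000 7343 7343 5000
5000 7343 7343 5000
5000 7409 7409 5000
5000 7409 7409 5000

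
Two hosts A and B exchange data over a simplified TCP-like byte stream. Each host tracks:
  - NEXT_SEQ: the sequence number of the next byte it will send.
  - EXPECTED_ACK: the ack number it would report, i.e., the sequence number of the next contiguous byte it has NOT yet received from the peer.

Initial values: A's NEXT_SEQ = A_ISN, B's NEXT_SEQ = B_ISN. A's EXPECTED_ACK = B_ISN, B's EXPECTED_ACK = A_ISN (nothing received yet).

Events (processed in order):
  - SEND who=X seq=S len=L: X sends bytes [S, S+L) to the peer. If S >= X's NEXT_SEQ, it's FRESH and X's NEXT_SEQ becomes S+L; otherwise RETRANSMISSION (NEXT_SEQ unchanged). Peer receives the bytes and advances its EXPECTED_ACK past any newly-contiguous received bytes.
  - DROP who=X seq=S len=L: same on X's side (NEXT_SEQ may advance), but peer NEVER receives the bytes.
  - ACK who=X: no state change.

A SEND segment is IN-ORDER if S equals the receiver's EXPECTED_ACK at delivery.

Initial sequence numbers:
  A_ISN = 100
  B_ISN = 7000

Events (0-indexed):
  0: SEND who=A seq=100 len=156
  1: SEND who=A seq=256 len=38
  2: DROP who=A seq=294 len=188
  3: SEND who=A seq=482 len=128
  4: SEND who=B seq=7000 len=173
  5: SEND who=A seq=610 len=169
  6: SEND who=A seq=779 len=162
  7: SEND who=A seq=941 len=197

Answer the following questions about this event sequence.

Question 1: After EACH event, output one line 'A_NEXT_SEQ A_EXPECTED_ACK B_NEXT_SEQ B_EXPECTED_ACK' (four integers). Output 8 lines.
256 7000 7000 256
294 7000 7000 294
482 7000 7000 294
610 7000 7000 294
610 7173 7173 294
779 7173 7173 294
941 7173 7173 294
1138 7173 7173 294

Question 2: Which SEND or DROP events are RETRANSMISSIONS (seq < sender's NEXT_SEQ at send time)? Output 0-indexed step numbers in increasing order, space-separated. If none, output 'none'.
Answer: none

Derivation:
Step 0: SEND seq=100 -> fresh
Step 1: SEND seq=256 -> fresh
Step 2: DROP seq=294 -> fresh
Step 3: SEND seq=482 -> fresh
Step 4: SEND seq=7000 -> fresh
Step 5: SEND seq=610 -> fresh
Step 6: SEND seq=779 -> fresh
Step 7: SEND seq=941 -> fresh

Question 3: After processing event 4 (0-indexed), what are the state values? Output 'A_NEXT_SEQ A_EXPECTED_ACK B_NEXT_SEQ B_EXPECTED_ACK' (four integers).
After event 0: A_seq=256 A_ack=7000 B_seq=7000 B_ack=256
After event 1: A_seq=294 A_ack=7000 B_seq=7000 B_ack=294
After event 2: A_seq=482 A_ack=7000 B_seq=7000 B_ack=294
After event 3: A_seq=610 A_ack=7000 B_seq=7000 B_ack=294
After event 4: A_seq=610 A_ack=7173 B_seq=7173 B_ack=294

610 7173 7173 294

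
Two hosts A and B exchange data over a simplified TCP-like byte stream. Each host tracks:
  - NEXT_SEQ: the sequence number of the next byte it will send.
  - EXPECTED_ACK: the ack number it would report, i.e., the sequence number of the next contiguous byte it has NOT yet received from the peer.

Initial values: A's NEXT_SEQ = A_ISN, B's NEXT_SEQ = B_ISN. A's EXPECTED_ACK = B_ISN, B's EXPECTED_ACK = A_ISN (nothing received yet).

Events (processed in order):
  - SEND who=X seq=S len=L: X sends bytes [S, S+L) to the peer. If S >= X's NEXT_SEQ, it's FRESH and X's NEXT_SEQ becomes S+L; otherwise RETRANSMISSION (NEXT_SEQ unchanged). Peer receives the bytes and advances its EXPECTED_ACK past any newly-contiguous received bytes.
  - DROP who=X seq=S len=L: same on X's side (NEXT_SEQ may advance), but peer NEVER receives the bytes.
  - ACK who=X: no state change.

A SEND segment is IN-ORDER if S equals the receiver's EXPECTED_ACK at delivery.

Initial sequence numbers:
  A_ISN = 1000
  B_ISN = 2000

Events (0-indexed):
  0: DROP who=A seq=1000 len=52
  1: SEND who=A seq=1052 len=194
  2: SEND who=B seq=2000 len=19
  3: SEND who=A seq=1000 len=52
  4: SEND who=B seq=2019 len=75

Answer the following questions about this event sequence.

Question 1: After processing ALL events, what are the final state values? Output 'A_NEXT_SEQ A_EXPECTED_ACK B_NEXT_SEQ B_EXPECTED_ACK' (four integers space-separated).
Answer: 1246 2094 2094 1246

Derivation:
After event 0: A_seq=1052 A_ack=2000 B_seq=2000 B_ack=1000
After event 1: A_seq=1246 A_ack=2000 B_seq=2000 B_ack=1000
After event 2: A_seq=1246 A_ack=2019 B_seq=2019 B_ack=1000
After event 3: A_seq=1246 A_ack=2019 B_seq=2019 B_ack=1246
After event 4: A_seq=1246 A_ack=2094 B_seq=2094 B_ack=1246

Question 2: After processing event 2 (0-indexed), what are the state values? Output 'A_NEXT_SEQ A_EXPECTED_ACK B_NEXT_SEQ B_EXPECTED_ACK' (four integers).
After event 0: A_seq=1052 A_ack=2000 B_seq=2000 B_ack=1000
After event 1: A_seq=1246 A_ack=2000 B_seq=2000 B_ack=1000
After event 2: A_seq=1246 A_ack=2019 B_seq=2019 B_ack=1000

1246 2019 2019 1000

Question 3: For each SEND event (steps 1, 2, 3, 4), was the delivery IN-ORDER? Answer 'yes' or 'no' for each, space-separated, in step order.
Step 1: SEND seq=1052 -> out-of-order
Step 2: SEND seq=2000 -> in-order
Step 3: SEND seq=1000 -> in-order
Step 4: SEND seq=2019 -> in-order

Answer: no yes yes yes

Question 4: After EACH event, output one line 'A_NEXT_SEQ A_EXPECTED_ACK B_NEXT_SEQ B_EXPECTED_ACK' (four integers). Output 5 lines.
1052 2000 2000 1000
1246 2000 2000 1000
1246 2019 2019 1000
1246 2019 2019 1246
1246 2094 2094 1246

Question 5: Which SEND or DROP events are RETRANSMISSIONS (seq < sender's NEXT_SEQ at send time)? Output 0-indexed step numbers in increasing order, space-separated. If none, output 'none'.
Step 0: DROP seq=1000 -> fresh
Step 1: SEND seq=1052 -> fresh
Step 2: SEND seq=2000 -> fresh
Step 3: SEND seq=1000 -> retransmit
Step 4: SEND seq=2019 -> fresh

Answer: 3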